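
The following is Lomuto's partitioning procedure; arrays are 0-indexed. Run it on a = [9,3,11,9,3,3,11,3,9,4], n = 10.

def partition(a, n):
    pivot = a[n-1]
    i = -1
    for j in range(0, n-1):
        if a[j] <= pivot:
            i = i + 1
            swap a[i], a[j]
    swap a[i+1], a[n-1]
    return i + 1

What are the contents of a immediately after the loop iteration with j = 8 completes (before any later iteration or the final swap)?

pivot = a[9] = 4; i = -1
j=0: a[0]=9 > 4 → no swap
j=1: a[1]=3 ≤ 4 → i=0, swap a[0],a[1] → [3,9,11,9,3,3,11,3,9,4]
j=2: a[2]=11 > 4 → no swap
j=3: a[3]=9 > 4 → no swap
j=4: a[4]=3 ≤ 4 → i=1, swap a[1],a[4] → [3,3,11,9,9,3,11,3,9,4]
j=5: a[5]=3 ≤ 4 → i=2, swap a[2],a[5] → [3,3,3,9,9,11,11,3,9,4]
j=6: a[6]=11 > 4 → no swap
j=7: a[7]=3 ≤ 4 → i=3, swap a[3],a[7] → [3,3,3,3,9,11,11,9,9,4]
j=8: a[8]=9 > 4 → no swap
(after j=8) a = [3,3,3,3,9,11,11,9,9,4]

[3,3,3,3,9,11,11,9,9,4]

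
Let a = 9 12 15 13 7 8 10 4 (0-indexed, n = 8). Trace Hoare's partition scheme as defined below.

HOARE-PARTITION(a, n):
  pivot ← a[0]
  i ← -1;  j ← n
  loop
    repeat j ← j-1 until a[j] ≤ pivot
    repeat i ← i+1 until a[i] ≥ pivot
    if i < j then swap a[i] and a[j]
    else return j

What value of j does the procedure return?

pivot = a[0] = 9; i = -1, j = 8
j→7 (a[7]=4≤9), i→0 (a[0]=9≥9); i<j, swap → 4 12 15 13 7 8 10 9
j→5 (a[5]=8≤9), i→1 (a[1]=12≥9); i<j, swap → 4 8 15 13 7 12 10 9
j→4 (a[4]=7≤9), i→2 (a[2]=15≥9); i<j, swap → 4 8 7 13 15 12 10 9
j→2, i→3; i≥j, return j=2. a = 4 8 7 13 15 12 10 9

2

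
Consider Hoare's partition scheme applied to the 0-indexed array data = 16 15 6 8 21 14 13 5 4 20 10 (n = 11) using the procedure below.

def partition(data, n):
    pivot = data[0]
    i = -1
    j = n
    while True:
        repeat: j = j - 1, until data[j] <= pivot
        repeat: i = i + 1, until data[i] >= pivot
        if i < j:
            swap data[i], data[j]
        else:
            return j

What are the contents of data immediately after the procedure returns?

10 15 6 8 4 14 13 5 21 20 16

pivot = data[0] = 16; i = -1, j = 11
j→10 (data[10]=10≤16), i→0 (data[0]=16≥16); i<j, swap → 10 15 6 8 21 14 13 5 4 20 16
j→8 (data[8]=4≤16), i→4 (data[4]=21≥16); i<j, swap → 10 15 6 8 4 14 13 5 21 20 16
j→7, i→8; i≥j, return j=7. data = 10 15 6 8 4 14 13 5 21 20 16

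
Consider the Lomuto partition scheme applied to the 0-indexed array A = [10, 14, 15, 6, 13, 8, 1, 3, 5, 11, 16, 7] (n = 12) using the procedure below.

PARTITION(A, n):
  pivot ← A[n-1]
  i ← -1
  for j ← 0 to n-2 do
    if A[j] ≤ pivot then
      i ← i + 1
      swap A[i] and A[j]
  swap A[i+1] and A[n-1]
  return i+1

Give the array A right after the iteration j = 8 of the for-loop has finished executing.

[6, 1, 3, 5, 13, 8, 14, 15, 10, 11, 16, 7]

pivot = A[11] = 7; i = -1
j=0: A[0]=10 > 7 → no swap
j=1: A[1]=14 > 7 → no swap
j=2: A[2]=15 > 7 → no swap
j=3: A[3]=6 ≤ 7 → i=0, swap A[0],A[3] → [6, 14, 15, 10, 13, 8, 1, 3, 5, 11, 16, 7]
j=4: A[4]=13 > 7 → no swap
j=5: A[5]=8 > 7 → no swap
j=6: A[6]=1 ≤ 7 → i=1, swap A[1],A[6] → [6, 1, 15, 10, 13, 8, 14, 3, 5, 11, 16, 7]
j=7: A[7]=3 ≤ 7 → i=2, swap A[2],A[7] → [6, 1, 3, 10, 13, 8, 14, 15, 5, 11, 16, 7]
j=8: A[8]=5 ≤ 7 → i=3, swap A[3],A[8] → [6, 1, 3, 5, 13, 8, 14, 15, 10, 11, 16, 7]
(after j=8) A = [6, 1, 3, 5, 13, 8, 14, 15, 10, 11, 16, 7]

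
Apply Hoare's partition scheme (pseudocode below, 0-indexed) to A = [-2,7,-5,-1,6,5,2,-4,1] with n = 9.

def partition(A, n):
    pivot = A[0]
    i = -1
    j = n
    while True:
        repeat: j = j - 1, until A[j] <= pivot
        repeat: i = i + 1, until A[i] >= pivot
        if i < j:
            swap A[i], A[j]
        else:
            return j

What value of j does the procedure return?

1

pivot=-2
j stops at 7 (-4), i stops at 0 (-2); swap ⇒ [-4,7,-5,-1,6,5,2,-2,1]
j stops at 2 (-5), i stops at 1 (7); swap ⇒ [-4,-5,7,-1,6,5,2,-2,1]
j stops at 1, i stops at 2; i≥j ⇒ return 1. A=[-4,-5,7,-1,6,5,2,-2,1]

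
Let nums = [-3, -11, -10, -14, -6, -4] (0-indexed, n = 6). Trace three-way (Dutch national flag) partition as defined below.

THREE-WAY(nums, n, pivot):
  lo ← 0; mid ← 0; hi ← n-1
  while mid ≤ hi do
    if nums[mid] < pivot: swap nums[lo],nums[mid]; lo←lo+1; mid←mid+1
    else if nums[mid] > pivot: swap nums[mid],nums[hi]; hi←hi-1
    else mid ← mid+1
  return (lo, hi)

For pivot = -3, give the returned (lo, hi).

lo=0 mid=0 hi=5
-3=-3: mid=1
-11<-3: swap(0,1), lo=1 mid=2 ⇒ [-11, -3, -10, -14, -6, -4]
-10<-3: swap(1,2), lo=2 mid=3 ⇒ [-11, -10, -3, -14, -6, -4]
-14<-3: swap(2,3), lo=3 mid=4 ⇒ [-11, -10, -14, -3, -6, -4]
-6<-3: swap(3,4), lo=4 mid=5 ⇒ [-11, -10, -14, -6, -3, -4]
-4<-3: swap(4,5), lo=5 mid=6 ⇒ [-11, -10, -14, -6, -4, -3]
done. lo=5 hi=5; nums=[-11, -10, -14, -6, -4, -3]

(5, 5)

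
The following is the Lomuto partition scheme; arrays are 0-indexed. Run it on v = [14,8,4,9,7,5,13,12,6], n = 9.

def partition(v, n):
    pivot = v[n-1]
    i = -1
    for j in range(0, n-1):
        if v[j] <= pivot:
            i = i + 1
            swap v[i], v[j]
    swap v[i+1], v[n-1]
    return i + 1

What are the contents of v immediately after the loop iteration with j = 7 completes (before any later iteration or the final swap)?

[4,5,14,9,7,8,13,12,6]

pivot = v[8] = 6; i = -1
j=0: v[0]=14 > 6 → no swap
j=1: v[1]=8 > 6 → no swap
j=2: v[2]=4 ≤ 6 → i=0, swap v[0],v[2] → [4,8,14,9,7,5,13,12,6]
j=3: v[3]=9 > 6 → no swap
j=4: v[4]=7 > 6 → no swap
j=5: v[5]=5 ≤ 6 → i=1, swap v[1],v[5] → [4,5,14,9,7,8,13,12,6]
j=6: v[6]=13 > 6 → no swap
j=7: v[7]=12 > 6 → no swap
(after j=7) v = [4,5,14,9,7,8,13,12,6]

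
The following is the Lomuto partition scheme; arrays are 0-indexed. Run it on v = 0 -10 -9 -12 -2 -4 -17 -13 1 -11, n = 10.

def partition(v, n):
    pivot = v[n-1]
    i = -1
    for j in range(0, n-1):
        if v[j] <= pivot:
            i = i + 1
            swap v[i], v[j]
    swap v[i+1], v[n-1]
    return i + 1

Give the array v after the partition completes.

-12 -17 -13 -11 -2 -4 -10 -9 1 0

pivot = v[9] = -11; i = -1
j=0: v[0]=0 > -11 → no swap
j=1: v[1]=-10 > -11 → no swap
j=2: v[2]=-9 > -11 → no swap
j=3: v[3]=-12 ≤ -11 → i=0, swap v[0],v[3] → -12 -10 -9 0 -2 -4 -17 -13 1 -11
j=4: v[4]=-2 > -11 → no swap
j=5: v[5]=-4 > -11 → no swap
j=6: v[6]=-17 ≤ -11 → i=1, swap v[1],v[6] → -12 -17 -9 0 -2 -4 -10 -13 1 -11
j=7: v[7]=-13 ≤ -11 → i=2, swap v[2],v[7] → -12 -17 -13 0 -2 -4 -10 -9 1 -11
j=8: v[8]=1 > -11 → no swap
final swap v[3],v[9] → -12 -17 -13 -11 -2 -4 -10 -9 1 0; return 3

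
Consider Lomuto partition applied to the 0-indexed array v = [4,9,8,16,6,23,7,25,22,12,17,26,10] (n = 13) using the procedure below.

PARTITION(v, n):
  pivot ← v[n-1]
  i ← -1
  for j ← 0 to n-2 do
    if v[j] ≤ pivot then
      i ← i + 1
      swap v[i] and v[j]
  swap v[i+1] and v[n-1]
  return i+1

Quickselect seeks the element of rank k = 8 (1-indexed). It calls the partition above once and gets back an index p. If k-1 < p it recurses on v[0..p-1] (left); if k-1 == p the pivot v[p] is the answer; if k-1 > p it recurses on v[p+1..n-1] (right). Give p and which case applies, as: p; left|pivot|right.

5; right

pivot=10, i=-1
j=0: 4≤10, i=0, swap(0,0) ⇒ [4,9,8,16,6,23,7,25,22,12,17,26,10]
j=1: 9≤10, i=1, swap(1,1) ⇒ [4,9,8,16,6,23,7,25,22,12,17,26,10]
j=2: 8≤10, i=2, swap(2,2) ⇒ [4,9,8,16,6,23,7,25,22,12,17,26,10]
j=3: 16>10, skip
j=4: 6≤10, i=3, swap(3,4) ⇒ [4,9,8,6,16,23,7,25,22,12,17,26,10]
j=5: 23>10, skip
j=6: 7≤10, i=4, swap(4,6) ⇒ [4,9,8,6,7,23,16,25,22,12,17,26,10]
j=7: 25>10, skip
j=8: 22>10, skip
j=9: 12>10, skip
j=10: 17>10, skip
j=11: 26>10, skip
swap(5,12) ⇒ [4,9,8,6,7,10,16,25,22,12,17,26,23]; return 5
p = 5; k-1 = 7 > 5 ⇒ right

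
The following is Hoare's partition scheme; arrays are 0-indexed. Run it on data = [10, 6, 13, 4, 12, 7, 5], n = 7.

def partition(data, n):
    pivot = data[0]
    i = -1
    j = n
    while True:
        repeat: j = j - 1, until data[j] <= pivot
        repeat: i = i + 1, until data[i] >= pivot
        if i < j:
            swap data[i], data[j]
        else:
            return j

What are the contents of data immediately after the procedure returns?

pivot=10
j stops at 6 (5), i stops at 0 (10); swap ⇒ [5, 6, 13, 4, 12, 7, 10]
j stops at 5 (7), i stops at 2 (13); swap ⇒ [5, 6, 7, 4, 12, 13, 10]
j stops at 3, i stops at 4; i≥j ⇒ return 3. data=[5, 6, 7, 4, 12, 13, 10]

[5, 6, 7, 4, 12, 13, 10]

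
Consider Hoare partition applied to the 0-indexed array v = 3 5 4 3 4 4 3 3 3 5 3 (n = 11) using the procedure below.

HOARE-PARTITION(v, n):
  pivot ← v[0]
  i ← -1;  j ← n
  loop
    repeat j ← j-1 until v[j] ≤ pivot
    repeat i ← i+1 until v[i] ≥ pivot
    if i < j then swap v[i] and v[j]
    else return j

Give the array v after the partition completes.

3 3 3 3 4 4 3 4 5 5 3

pivot = v[0] = 3; i = -1, j = 11
j→10 (v[10]=3≤3), i→0 (v[0]=3≥3); i<j, swap → 3 5 4 3 4 4 3 3 3 5 3
j→8 (v[8]=3≤3), i→1 (v[1]=5≥3); i<j, swap → 3 3 4 3 4 4 3 3 5 5 3
j→7 (v[7]=3≤3), i→2 (v[2]=4≥3); i<j, swap → 3 3 3 3 4 4 3 4 5 5 3
j→6 (v[6]=3≤3), i→3 (v[3]=3≥3); i<j, swap → 3 3 3 3 4 4 3 4 5 5 3
j→3, i→4; i≥j, return j=3. v = 3 3 3 3 4 4 3 4 5 5 3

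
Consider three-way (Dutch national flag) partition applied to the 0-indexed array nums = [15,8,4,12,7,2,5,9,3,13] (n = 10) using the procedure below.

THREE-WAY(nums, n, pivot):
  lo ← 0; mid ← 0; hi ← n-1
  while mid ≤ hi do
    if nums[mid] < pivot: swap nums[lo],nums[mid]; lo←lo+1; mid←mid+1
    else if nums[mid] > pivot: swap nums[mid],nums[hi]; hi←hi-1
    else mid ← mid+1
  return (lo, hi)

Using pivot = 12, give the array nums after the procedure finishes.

lo=0 mid=0 hi=9
15>12: swap(0,9), hi=8 ⇒ [13,8,4,12,7,2,5,9,3,15]
13>12: swap(0,8), hi=7 ⇒ [3,8,4,12,7,2,5,9,13,15]
3<12: swap(0,0), lo=1 mid=1 ⇒ [3,8,4,12,7,2,5,9,13,15]
8<12: swap(1,1), lo=2 mid=2 ⇒ [3,8,4,12,7,2,5,9,13,15]
4<12: swap(2,2), lo=3 mid=3 ⇒ [3,8,4,12,7,2,5,9,13,15]
12=12: mid=4
7<12: swap(3,4), lo=4 mid=5 ⇒ [3,8,4,7,12,2,5,9,13,15]
2<12: swap(4,5), lo=5 mid=6 ⇒ [3,8,4,7,2,12,5,9,13,15]
5<12: swap(5,6), lo=6 mid=7 ⇒ [3,8,4,7,2,5,12,9,13,15]
9<12: swap(6,7), lo=7 mid=8 ⇒ [3,8,4,7,2,5,9,12,13,15]
done. lo=7 hi=7; nums=[3,8,4,7,2,5,9,12,13,15]

[3,8,4,7,2,5,9,12,13,15]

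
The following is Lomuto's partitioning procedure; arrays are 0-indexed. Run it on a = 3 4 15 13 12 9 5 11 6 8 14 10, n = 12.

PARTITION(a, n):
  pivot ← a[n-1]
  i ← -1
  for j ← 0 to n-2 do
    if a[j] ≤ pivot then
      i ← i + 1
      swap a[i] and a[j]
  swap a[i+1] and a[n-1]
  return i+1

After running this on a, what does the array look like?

pivot=10, i=-1
j=0: 3≤10, i=0, swap(0,0) ⇒ 3 4 15 13 12 9 5 11 6 8 14 10
j=1: 4≤10, i=1, swap(1,1) ⇒ 3 4 15 13 12 9 5 11 6 8 14 10
j=2: 15>10, skip
j=3: 13>10, skip
j=4: 12>10, skip
j=5: 9≤10, i=2, swap(2,5) ⇒ 3 4 9 13 12 15 5 11 6 8 14 10
j=6: 5≤10, i=3, swap(3,6) ⇒ 3 4 9 5 12 15 13 11 6 8 14 10
j=7: 11>10, skip
j=8: 6≤10, i=4, swap(4,8) ⇒ 3 4 9 5 6 15 13 11 12 8 14 10
j=9: 8≤10, i=5, swap(5,9) ⇒ 3 4 9 5 6 8 13 11 12 15 14 10
j=10: 14>10, skip
swap(6,11) ⇒ 3 4 9 5 6 8 10 11 12 15 14 13; return 6

3 4 9 5 6 8 10 11 12 15 14 13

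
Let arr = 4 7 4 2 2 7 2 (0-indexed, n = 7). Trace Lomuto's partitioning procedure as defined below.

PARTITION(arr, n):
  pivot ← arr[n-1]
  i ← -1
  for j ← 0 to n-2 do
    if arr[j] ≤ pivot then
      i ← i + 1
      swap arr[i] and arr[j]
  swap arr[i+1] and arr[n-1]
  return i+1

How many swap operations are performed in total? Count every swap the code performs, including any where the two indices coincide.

pivot=2, i=-1
j=0: 4>2, skip
j=1: 7>2, skip
j=2: 4>2, skip
j=3: 2≤2, i=0, swap(0,3) ⇒ 2 7 4 4 2 7 2
j=4: 2≤2, i=1, swap(1,4) ⇒ 2 2 4 4 7 7 2
j=5: 7>2, skip
swap(2,6) ⇒ 2 2 2 4 7 7 4; return 2

3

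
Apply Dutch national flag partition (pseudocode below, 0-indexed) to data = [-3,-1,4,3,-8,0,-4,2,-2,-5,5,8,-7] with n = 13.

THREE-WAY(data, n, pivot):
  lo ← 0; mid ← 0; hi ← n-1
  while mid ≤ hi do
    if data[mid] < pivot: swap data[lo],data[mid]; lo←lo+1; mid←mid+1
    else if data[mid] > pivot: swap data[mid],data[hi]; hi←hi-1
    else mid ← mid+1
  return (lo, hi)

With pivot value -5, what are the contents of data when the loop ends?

lo=0 mid=0 hi=12
-3>-5: swap(0,12), hi=11 ⇒ [-7,-1,4,3,-8,0,-4,2,-2,-5,5,8,-3]
-7<-5: swap(0,0), lo=1 mid=1 ⇒ [-7,-1,4,3,-8,0,-4,2,-2,-5,5,8,-3]
-1>-5: swap(1,11), hi=10 ⇒ [-7,8,4,3,-8,0,-4,2,-2,-5,5,-1,-3]
8>-5: swap(1,10), hi=9 ⇒ [-7,5,4,3,-8,0,-4,2,-2,-5,8,-1,-3]
5>-5: swap(1,9), hi=8 ⇒ [-7,-5,4,3,-8,0,-4,2,-2,5,8,-1,-3]
-5=-5: mid=2
4>-5: swap(2,8), hi=7 ⇒ [-7,-5,-2,3,-8,0,-4,2,4,5,8,-1,-3]
-2>-5: swap(2,7), hi=6 ⇒ [-7,-5,2,3,-8,0,-4,-2,4,5,8,-1,-3]
2>-5: swap(2,6), hi=5 ⇒ [-7,-5,-4,3,-8,0,2,-2,4,5,8,-1,-3]
-4>-5: swap(2,5), hi=4 ⇒ [-7,-5,0,3,-8,-4,2,-2,4,5,8,-1,-3]
0>-5: swap(2,4), hi=3 ⇒ [-7,-5,-8,3,0,-4,2,-2,4,5,8,-1,-3]
-8<-5: swap(1,2), lo=2 mid=3 ⇒ [-7,-8,-5,3,0,-4,2,-2,4,5,8,-1,-3]
3>-5: swap(3,3), hi=2 ⇒ [-7,-8,-5,3,0,-4,2,-2,4,5,8,-1,-3]
done. lo=2 hi=2; data=[-7,-8,-5,3,0,-4,2,-2,4,5,8,-1,-3]

[-7,-8,-5,3,0,-4,2,-2,4,5,8,-1,-3]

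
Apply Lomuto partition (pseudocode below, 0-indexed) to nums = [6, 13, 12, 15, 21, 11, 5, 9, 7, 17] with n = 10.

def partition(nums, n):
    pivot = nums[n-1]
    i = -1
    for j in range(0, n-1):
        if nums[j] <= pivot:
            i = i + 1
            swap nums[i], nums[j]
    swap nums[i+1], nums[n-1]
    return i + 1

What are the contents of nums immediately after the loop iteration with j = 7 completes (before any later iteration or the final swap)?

pivot = nums[9] = 17; i = -1
j=0: nums[0]=6 ≤ 17 → i=0, swap nums[0],nums[0] (no change) → [6, 13, 12, 15, 21, 11, 5, 9, 7, 17]
j=1: nums[1]=13 ≤ 17 → i=1, swap nums[1],nums[1] (no change) → [6, 13, 12, 15, 21, 11, 5, 9, 7, 17]
j=2: nums[2]=12 ≤ 17 → i=2, swap nums[2],nums[2] (no change) → [6, 13, 12, 15, 21, 11, 5, 9, 7, 17]
j=3: nums[3]=15 ≤ 17 → i=3, swap nums[3],nums[3] (no change) → [6, 13, 12, 15, 21, 11, 5, 9, 7, 17]
j=4: nums[4]=21 > 17 → no swap
j=5: nums[5]=11 ≤ 17 → i=4, swap nums[4],nums[5] → [6, 13, 12, 15, 11, 21, 5, 9, 7, 17]
j=6: nums[6]=5 ≤ 17 → i=5, swap nums[5],nums[6] → [6, 13, 12, 15, 11, 5, 21, 9, 7, 17]
j=7: nums[7]=9 ≤ 17 → i=6, swap nums[6],nums[7] → [6, 13, 12, 15, 11, 5, 9, 21, 7, 17]
(after j=7) nums = [6, 13, 12, 15, 11, 5, 9, 21, 7, 17]

[6, 13, 12, 15, 11, 5, 9, 21, 7, 17]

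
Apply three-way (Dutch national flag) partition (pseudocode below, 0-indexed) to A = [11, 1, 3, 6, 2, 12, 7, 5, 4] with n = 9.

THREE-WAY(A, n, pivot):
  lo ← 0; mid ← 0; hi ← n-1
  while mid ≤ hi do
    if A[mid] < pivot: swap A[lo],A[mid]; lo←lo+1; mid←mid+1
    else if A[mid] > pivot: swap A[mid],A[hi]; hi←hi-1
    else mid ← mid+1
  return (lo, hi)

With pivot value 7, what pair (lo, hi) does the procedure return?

lo=0 mid=0 hi=8
11>7: swap(0,8), hi=7 ⇒ [4, 1, 3, 6, 2, 12, 7, 5, 11]
4<7: swap(0,0), lo=1 mid=1 ⇒ [4, 1, 3, 6, 2, 12, 7, 5, 11]
1<7: swap(1,1), lo=2 mid=2 ⇒ [4, 1, 3, 6, 2, 12, 7, 5, 11]
3<7: swap(2,2), lo=3 mid=3 ⇒ [4, 1, 3, 6, 2, 12, 7, 5, 11]
6<7: swap(3,3), lo=4 mid=4 ⇒ [4, 1, 3, 6, 2, 12, 7, 5, 11]
2<7: swap(4,4), lo=5 mid=5 ⇒ [4, 1, 3, 6, 2, 12, 7, 5, 11]
12>7: swap(5,7), hi=6 ⇒ [4, 1, 3, 6, 2, 5, 7, 12, 11]
5<7: swap(5,5), lo=6 mid=6 ⇒ [4, 1, 3, 6, 2, 5, 7, 12, 11]
7=7: mid=7
done. lo=6 hi=6; A=[4, 1, 3, 6, 2, 5, 7, 12, 11]

(6, 6)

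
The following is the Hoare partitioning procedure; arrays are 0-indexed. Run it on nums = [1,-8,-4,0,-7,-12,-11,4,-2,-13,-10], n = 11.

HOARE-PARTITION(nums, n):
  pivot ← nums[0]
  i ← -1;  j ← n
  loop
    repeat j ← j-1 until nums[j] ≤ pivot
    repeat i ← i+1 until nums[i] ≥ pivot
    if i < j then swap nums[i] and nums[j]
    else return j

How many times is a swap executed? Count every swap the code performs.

pivot=1
j stops at 10 (-10), i stops at 0 (1); swap ⇒ [-10,-8,-4,0,-7,-12,-11,4,-2,-13,1]
j stops at 9 (-13), i stops at 7 (4); swap ⇒ [-10,-8,-4,0,-7,-12,-11,-13,-2,4,1]
j stops at 8, i stops at 9; i≥j ⇒ return 8. nums=[-10,-8,-4,0,-7,-12,-11,-13,-2,4,1]

2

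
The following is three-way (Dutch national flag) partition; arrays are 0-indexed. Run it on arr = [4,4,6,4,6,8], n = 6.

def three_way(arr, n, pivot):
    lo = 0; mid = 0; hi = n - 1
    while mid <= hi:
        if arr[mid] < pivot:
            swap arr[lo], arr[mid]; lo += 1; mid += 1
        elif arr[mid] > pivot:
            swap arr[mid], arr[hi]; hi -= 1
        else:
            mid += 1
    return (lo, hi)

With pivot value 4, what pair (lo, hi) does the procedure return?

lo=0 mid=0 hi=5
4=4: mid=1
4=4: mid=2
6>4: swap(2,5), hi=4 ⇒ [4,4,8,4,6,6]
8>4: swap(2,4), hi=3 ⇒ [4,4,6,4,8,6]
6>4: swap(2,3), hi=2 ⇒ [4,4,4,6,8,6]
4=4: mid=3
done. lo=0 hi=2; arr=[4,4,4,6,8,6]

(0, 2)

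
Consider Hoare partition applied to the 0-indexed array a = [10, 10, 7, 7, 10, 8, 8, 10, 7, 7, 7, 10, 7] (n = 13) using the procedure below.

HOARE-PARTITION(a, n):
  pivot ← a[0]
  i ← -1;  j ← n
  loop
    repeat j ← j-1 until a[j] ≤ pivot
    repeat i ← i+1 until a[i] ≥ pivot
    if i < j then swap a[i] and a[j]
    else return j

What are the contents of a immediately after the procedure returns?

pivot = a[0] = 10; i = -1, j = 13
j→12 (a[12]=7≤10), i→0 (a[0]=10≥10); i<j, swap → [7, 10, 7, 7, 10, 8, 8, 10, 7, 7, 7, 10, 10]
j→11 (a[11]=10≤10), i→1 (a[1]=10≥10); i<j, swap → [7, 10, 7, 7, 10, 8, 8, 10, 7, 7, 7, 10, 10]
j→10 (a[10]=7≤10), i→4 (a[4]=10≥10); i<j, swap → [7, 10, 7, 7, 7, 8, 8, 10, 7, 7, 10, 10, 10]
j→9 (a[9]=7≤10), i→7 (a[7]=10≥10); i<j, swap → [7, 10, 7, 7, 7, 8, 8, 7, 7, 10, 10, 10, 10]
j→8, i→9; i≥j, return j=8. a = [7, 10, 7, 7, 7, 8, 8, 7, 7, 10, 10, 10, 10]

[7, 10, 7, 7, 7, 8, 8, 7, 7, 10, 10, 10, 10]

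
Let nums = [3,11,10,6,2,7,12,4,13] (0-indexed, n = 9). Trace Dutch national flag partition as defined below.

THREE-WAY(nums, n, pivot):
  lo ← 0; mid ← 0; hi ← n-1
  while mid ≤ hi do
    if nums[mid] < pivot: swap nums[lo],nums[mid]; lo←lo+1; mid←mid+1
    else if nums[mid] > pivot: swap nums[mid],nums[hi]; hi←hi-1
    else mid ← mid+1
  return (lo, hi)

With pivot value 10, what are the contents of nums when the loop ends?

pivot = 10; lo=0, mid=0, hi=8
nums[mid]=3<10: swap nums[0],nums[0]; lo=1,mid=1 → [3,11,10,6,2,7,12,4,13]
nums[mid]=11>10: swap nums[1],nums[8]; hi=7 → [3,13,10,6,2,7,12,4,11]
nums[mid]=13>10: swap nums[1],nums[7]; hi=6 → [3,4,10,6,2,7,12,13,11]
nums[mid]=4<10: swap nums[1],nums[1]; lo=2,mid=2 → [3,4,10,6,2,7,12,13,11]
nums[mid]=10=10: mid=3
nums[mid]=6<10: swap nums[2],nums[3]; lo=3,mid=4 → [3,4,6,10,2,7,12,13,11]
nums[mid]=2<10: swap nums[3],nums[4]; lo=4,mid=5 → [3,4,6,2,10,7,12,13,11]
nums[mid]=7<10: swap nums[4],nums[5]; lo=5,mid=6 → [3,4,6,2,7,10,12,13,11]
nums[mid]=12>10: swap nums[6],nums[6]; hi=5 → [3,4,6,2,7,10,12,13,11]
end: lo=5, hi=5; nums = [3,4,6,2,7,10,12,13,11]

[3,4,6,2,7,10,12,13,11]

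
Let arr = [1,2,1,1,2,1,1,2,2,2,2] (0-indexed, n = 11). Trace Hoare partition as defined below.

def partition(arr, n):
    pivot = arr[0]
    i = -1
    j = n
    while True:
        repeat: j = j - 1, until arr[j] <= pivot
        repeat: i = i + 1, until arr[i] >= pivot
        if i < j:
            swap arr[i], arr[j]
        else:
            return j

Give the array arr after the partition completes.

[1,1,1,1,2,2,1,2,2,2,2]

pivot = arr[0] = 1; i = -1, j = 11
j→6 (arr[6]=1≤1), i→0 (arr[0]=1≥1); i<j, swap → [1,2,1,1,2,1,1,2,2,2,2]
j→5 (arr[5]=1≤1), i→1 (arr[1]=2≥1); i<j, swap → [1,1,1,1,2,2,1,2,2,2,2]
j→3 (arr[3]=1≤1), i→2 (arr[2]=1≥1); i<j, swap → [1,1,1,1,2,2,1,2,2,2,2]
j→2, i→3; i≥j, return j=2. arr = [1,1,1,1,2,2,1,2,2,2,2]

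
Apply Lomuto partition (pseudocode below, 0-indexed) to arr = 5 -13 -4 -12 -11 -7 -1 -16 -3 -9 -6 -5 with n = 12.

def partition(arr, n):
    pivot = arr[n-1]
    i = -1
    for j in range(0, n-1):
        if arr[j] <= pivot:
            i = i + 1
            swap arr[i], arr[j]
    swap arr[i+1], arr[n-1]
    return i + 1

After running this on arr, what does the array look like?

pivot=-5, i=-1
j=0: 5>-5, skip
j=1: -13≤-5, i=0, swap(0,1) ⇒ -13 5 -4 -12 -11 -7 -1 -16 -3 -9 -6 -5
j=2: -4>-5, skip
j=3: -12≤-5, i=1, swap(1,3) ⇒ -13 -12 -4 5 -11 -7 -1 -16 -3 -9 -6 -5
j=4: -11≤-5, i=2, swap(2,4) ⇒ -13 -12 -11 5 -4 -7 -1 -16 -3 -9 -6 -5
j=5: -7≤-5, i=3, swap(3,5) ⇒ -13 -12 -11 -7 -4 5 -1 -16 -3 -9 -6 -5
j=6: -1>-5, skip
j=7: -16≤-5, i=4, swap(4,7) ⇒ -13 -12 -11 -7 -16 5 -1 -4 -3 -9 -6 -5
j=8: -3>-5, skip
j=9: -9≤-5, i=5, swap(5,9) ⇒ -13 -12 -11 -7 -16 -9 -1 -4 -3 5 -6 -5
j=10: -6≤-5, i=6, swap(6,10) ⇒ -13 -12 -11 -7 -16 -9 -6 -4 -3 5 -1 -5
swap(7,11) ⇒ -13 -12 -11 -7 -16 -9 -6 -5 -3 5 -1 -4; return 7

-13 -12 -11 -7 -16 -9 -6 -5 -3 5 -1 -4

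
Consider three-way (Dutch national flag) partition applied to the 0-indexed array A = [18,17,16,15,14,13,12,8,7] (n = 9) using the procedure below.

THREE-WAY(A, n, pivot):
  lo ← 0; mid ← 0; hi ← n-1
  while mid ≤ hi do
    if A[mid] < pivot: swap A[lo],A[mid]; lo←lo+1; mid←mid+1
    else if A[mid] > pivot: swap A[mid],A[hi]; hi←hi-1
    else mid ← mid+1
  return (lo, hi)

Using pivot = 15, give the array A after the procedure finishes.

lo=0 mid=0 hi=8
18>15: swap(0,8), hi=7 ⇒ [7,17,16,15,14,13,12,8,18]
7<15: swap(0,0), lo=1 mid=1 ⇒ [7,17,16,15,14,13,12,8,18]
17>15: swap(1,7), hi=6 ⇒ [7,8,16,15,14,13,12,17,18]
8<15: swap(1,1), lo=2 mid=2 ⇒ [7,8,16,15,14,13,12,17,18]
16>15: swap(2,6), hi=5 ⇒ [7,8,12,15,14,13,16,17,18]
12<15: swap(2,2), lo=3 mid=3 ⇒ [7,8,12,15,14,13,16,17,18]
15=15: mid=4
14<15: swap(3,4), lo=4 mid=5 ⇒ [7,8,12,14,15,13,16,17,18]
13<15: swap(4,5), lo=5 mid=6 ⇒ [7,8,12,14,13,15,16,17,18]
done. lo=5 hi=5; A=[7,8,12,14,13,15,16,17,18]

[7,8,12,14,13,15,16,17,18]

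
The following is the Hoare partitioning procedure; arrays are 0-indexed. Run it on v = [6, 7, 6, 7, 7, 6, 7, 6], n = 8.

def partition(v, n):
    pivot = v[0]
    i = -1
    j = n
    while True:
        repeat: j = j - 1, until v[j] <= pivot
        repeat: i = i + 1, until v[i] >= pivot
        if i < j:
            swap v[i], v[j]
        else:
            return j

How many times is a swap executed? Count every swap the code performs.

pivot=6
j stops at 7 (6), i stops at 0 (6); swap ⇒ [6, 7, 6, 7, 7, 6, 7, 6]
j stops at 5 (6), i stops at 1 (7); swap ⇒ [6, 6, 6, 7, 7, 7, 7, 6]
j stops at 2, i stops at 2; i≥j ⇒ return 2. v=[6, 6, 6, 7, 7, 7, 7, 6]

2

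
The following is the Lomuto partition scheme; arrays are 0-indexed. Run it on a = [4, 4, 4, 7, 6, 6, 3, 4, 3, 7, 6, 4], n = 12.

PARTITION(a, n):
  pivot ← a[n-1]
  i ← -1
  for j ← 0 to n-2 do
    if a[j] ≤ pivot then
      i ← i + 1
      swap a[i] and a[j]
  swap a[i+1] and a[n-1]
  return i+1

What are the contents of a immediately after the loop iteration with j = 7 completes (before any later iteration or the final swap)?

[4, 4, 4, 3, 4, 6, 7, 6, 3, 7, 6, 4]

pivot = a[11] = 4; i = -1
j=0: a[0]=4 ≤ 4 → i=0, swap a[0],a[0] (no change) → [4, 4, 4, 7, 6, 6, 3, 4, 3, 7, 6, 4]
j=1: a[1]=4 ≤ 4 → i=1, swap a[1],a[1] (no change) → [4, 4, 4, 7, 6, 6, 3, 4, 3, 7, 6, 4]
j=2: a[2]=4 ≤ 4 → i=2, swap a[2],a[2] (no change) → [4, 4, 4, 7, 6, 6, 3, 4, 3, 7, 6, 4]
j=3: a[3]=7 > 4 → no swap
j=4: a[4]=6 > 4 → no swap
j=5: a[5]=6 > 4 → no swap
j=6: a[6]=3 ≤ 4 → i=3, swap a[3],a[6] → [4, 4, 4, 3, 6, 6, 7, 4, 3, 7, 6, 4]
j=7: a[7]=4 ≤ 4 → i=4, swap a[4],a[7] → [4, 4, 4, 3, 4, 6, 7, 6, 3, 7, 6, 4]
(after j=7) a = [4, 4, 4, 3, 4, 6, 7, 6, 3, 7, 6, 4]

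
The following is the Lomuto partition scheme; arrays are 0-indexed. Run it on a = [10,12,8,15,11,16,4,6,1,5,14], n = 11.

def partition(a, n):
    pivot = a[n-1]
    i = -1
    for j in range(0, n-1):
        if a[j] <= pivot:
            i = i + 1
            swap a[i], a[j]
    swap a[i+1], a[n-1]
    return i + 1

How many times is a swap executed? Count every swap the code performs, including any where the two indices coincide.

9

pivot=14, i=-1
j=0: 10≤14, i=0, swap(0,0) ⇒ [10,12,8,15,11,16,4,6,1,5,14]
j=1: 12≤14, i=1, swap(1,1) ⇒ [10,12,8,15,11,16,4,6,1,5,14]
j=2: 8≤14, i=2, swap(2,2) ⇒ [10,12,8,15,11,16,4,6,1,5,14]
j=3: 15>14, skip
j=4: 11≤14, i=3, swap(3,4) ⇒ [10,12,8,11,15,16,4,6,1,5,14]
j=5: 16>14, skip
j=6: 4≤14, i=4, swap(4,6) ⇒ [10,12,8,11,4,16,15,6,1,5,14]
j=7: 6≤14, i=5, swap(5,7) ⇒ [10,12,8,11,4,6,15,16,1,5,14]
j=8: 1≤14, i=6, swap(6,8) ⇒ [10,12,8,11,4,6,1,16,15,5,14]
j=9: 5≤14, i=7, swap(7,9) ⇒ [10,12,8,11,4,6,1,5,15,16,14]
swap(8,10) ⇒ [10,12,8,11,4,6,1,5,14,16,15]; return 8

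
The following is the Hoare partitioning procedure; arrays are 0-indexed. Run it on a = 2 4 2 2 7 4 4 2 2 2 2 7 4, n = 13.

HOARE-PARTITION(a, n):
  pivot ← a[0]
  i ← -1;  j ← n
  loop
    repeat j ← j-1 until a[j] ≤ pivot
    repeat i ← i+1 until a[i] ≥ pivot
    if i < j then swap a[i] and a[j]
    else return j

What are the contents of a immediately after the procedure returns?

pivot = a[0] = 2; i = -1, j = 13
j→10 (a[10]=2≤2), i→0 (a[0]=2≥2); i<j, swap → 2 4 2 2 7 4 4 2 2 2 2 7 4
j→9 (a[9]=2≤2), i→1 (a[1]=4≥2); i<j, swap → 2 2 2 2 7 4 4 2 2 4 2 7 4
j→8 (a[8]=2≤2), i→2 (a[2]=2≥2); i<j, swap → 2 2 2 2 7 4 4 2 2 4 2 7 4
j→7 (a[7]=2≤2), i→3 (a[3]=2≥2); i<j, swap → 2 2 2 2 7 4 4 2 2 4 2 7 4
j→3, i→4; i≥j, return j=3. a = 2 2 2 2 7 4 4 2 2 4 2 7 4

2 2 2 2 7 4 4 2 2 4 2 7 4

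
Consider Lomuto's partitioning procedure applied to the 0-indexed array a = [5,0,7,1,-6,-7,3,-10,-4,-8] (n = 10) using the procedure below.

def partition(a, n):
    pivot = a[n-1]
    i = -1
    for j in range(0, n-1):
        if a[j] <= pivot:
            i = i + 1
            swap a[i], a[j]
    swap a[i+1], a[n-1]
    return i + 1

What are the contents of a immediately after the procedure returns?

[-10,-8,7,1,-6,-7,3,5,-4,0]

pivot = a[9] = -8; i = -1
j=0: a[0]=5 > -8 → no swap
j=1: a[1]=0 > -8 → no swap
j=2: a[2]=7 > -8 → no swap
j=3: a[3]=1 > -8 → no swap
j=4: a[4]=-6 > -8 → no swap
j=5: a[5]=-7 > -8 → no swap
j=6: a[6]=3 > -8 → no swap
j=7: a[7]=-10 ≤ -8 → i=0, swap a[0],a[7] → [-10,0,7,1,-6,-7,3,5,-4,-8]
j=8: a[8]=-4 > -8 → no swap
final swap a[1],a[9] → [-10,-8,7,1,-6,-7,3,5,-4,0]; return 1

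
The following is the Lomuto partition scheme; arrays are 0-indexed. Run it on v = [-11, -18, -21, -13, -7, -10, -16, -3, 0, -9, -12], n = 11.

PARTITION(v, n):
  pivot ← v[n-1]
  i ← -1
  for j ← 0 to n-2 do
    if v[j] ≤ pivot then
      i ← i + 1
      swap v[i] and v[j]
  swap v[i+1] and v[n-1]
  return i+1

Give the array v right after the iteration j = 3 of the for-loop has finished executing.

[-18, -21, -13, -11, -7, -10, -16, -3, 0, -9, -12]

pivot = v[10] = -12; i = -1
j=0: v[0]=-11 > -12 → no swap
j=1: v[1]=-18 ≤ -12 → i=0, swap v[0],v[1] → [-18, -11, -21, -13, -7, -10, -16, -3, 0, -9, -12]
j=2: v[2]=-21 ≤ -12 → i=1, swap v[1],v[2] → [-18, -21, -11, -13, -7, -10, -16, -3, 0, -9, -12]
j=3: v[3]=-13 ≤ -12 → i=2, swap v[2],v[3] → [-18, -21, -13, -11, -7, -10, -16, -3, 0, -9, -12]
(after j=3) v = [-18, -21, -13, -11, -7, -10, -16, -3, 0, -9, -12]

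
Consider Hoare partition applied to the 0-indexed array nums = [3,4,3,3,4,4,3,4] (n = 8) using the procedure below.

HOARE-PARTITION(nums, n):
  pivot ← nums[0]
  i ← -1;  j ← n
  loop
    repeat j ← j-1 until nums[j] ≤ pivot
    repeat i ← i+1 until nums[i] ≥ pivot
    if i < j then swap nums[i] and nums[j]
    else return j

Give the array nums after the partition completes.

[3,3,3,4,4,4,3,4]

pivot=3
j stops at 6 (3), i stops at 0 (3); swap ⇒ [3,4,3,3,4,4,3,4]
j stops at 3 (3), i stops at 1 (4); swap ⇒ [3,3,3,4,4,4,3,4]
j stops at 2, i stops at 2; i≥j ⇒ return 2. nums=[3,3,3,4,4,4,3,4]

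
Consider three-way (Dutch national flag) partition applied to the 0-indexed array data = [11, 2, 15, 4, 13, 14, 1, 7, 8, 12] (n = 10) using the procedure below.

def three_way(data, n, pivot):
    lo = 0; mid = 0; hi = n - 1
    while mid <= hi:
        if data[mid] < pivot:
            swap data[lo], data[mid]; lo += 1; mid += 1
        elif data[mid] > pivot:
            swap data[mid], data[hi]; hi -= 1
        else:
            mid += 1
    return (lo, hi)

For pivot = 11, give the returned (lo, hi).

lo=0 mid=0 hi=9
11=11: mid=1
2<11: swap(0,1), lo=1 mid=2 ⇒ [2, 11, 15, 4, 13, 14, 1, 7, 8, 12]
15>11: swap(2,9), hi=8 ⇒ [2, 11, 12, 4, 13, 14, 1, 7, 8, 15]
12>11: swap(2,8), hi=7 ⇒ [2, 11, 8, 4, 13, 14, 1, 7, 12, 15]
8<11: swap(1,2), lo=2 mid=3 ⇒ [2, 8, 11, 4, 13, 14, 1, 7, 12, 15]
4<11: swap(2,3), lo=3 mid=4 ⇒ [2, 8, 4, 11, 13, 14, 1, 7, 12, 15]
13>11: swap(4,7), hi=6 ⇒ [2, 8, 4, 11, 7, 14, 1, 13, 12, 15]
7<11: swap(3,4), lo=4 mid=5 ⇒ [2, 8, 4, 7, 11, 14, 1, 13, 12, 15]
14>11: swap(5,6), hi=5 ⇒ [2, 8, 4, 7, 11, 1, 14, 13, 12, 15]
1<11: swap(4,5), lo=5 mid=6 ⇒ [2, 8, 4, 7, 1, 11, 14, 13, 12, 15]
done. lo=5 hi=5; data=[2, 8, 4, 7, 1, 11, 14, 13, 12, 15]

(5, 5)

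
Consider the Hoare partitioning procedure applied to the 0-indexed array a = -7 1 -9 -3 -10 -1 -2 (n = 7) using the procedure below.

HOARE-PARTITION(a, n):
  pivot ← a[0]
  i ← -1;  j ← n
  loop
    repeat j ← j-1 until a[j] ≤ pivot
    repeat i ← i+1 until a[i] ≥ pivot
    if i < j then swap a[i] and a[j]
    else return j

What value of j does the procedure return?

pivot = a[0] = -7; i = -1, j = 7
j→4 (a[4]=-10≤-7), i→0 (a[0]=-7≥-7); i<j, swap → -10 1 -9 -3 -7 -1 -2
j→2 (a[2]=-9≤-7), i→1 (a[1]=1≥-7); i<j, swap → -10 -9 1 -3 -7 -1 -2
j→1, i→2; i≥j, return j=1. a = -10 -9 1 -3 -7 -1 -2

1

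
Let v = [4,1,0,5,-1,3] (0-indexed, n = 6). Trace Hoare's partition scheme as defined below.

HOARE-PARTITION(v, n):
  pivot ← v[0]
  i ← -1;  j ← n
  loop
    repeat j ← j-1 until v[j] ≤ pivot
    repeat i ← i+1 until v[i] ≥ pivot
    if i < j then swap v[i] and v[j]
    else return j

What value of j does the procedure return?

3

pivot = v[0] = 4; i = -1, j = 6
j→5 (v[5]=3≤4), i→0 (v[0]=4≥4); i<j, swap → [3,1,0,5,-1,4]
j→4 (v[4]=-1≤4), i→3 (v[3]=5≥4); i<j, swap → [3,1,0,-1,5,4]
j→3, i→4; i≥j, return j=3. v = [3,1,0,-1,5,4]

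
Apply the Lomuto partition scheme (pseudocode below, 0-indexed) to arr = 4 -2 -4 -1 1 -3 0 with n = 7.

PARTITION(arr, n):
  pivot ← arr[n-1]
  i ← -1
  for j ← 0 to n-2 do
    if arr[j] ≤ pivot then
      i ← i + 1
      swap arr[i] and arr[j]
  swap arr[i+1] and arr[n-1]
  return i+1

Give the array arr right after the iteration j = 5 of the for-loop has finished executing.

-2 -4 -1 -3 1 4 0

pivot = arr[6] = 0; i = -1
j=0: arr[0]=4 > 0 → no swap
j=1: arr[1]=-2 ≤ 0 → i=0, swap arr[0],arr[1] → -2 4 -4 -1 1 -3 0
j=2: arr[2]=-4 ≤ 0 → i=1, swap arr[1],arr[2] → -2 -4 4 -1 1 -3 0
j=3: arr[3]=-1 ≤ 0 → i=2, swap arr[2],arr[3] → -2 -4 -1 4 1 -3 0
j=4: arr[4]=1 > 0 → no swap
j=5: arr[5]=-3 ≤ 0 → i=3, swap arr[3],arr[5] → -2 -4 -1 -3 1 4 0
(after j=5) arr = -2 -4 -1 -3 1 4 0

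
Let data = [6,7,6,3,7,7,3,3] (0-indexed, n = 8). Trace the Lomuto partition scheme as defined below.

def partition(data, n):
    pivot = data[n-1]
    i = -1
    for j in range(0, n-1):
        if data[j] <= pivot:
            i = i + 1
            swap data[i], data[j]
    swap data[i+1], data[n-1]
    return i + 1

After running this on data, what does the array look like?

[3,3,3,6,7,7,7,6]

pivot = data[7] = 3; i = -1
j=0: data[0]=6 > 3 → no swap
j=1: data[1]=7 > 3 → no swap
j=2: data[2]=6 > 3 → no swap
j=3: data[3]=3 ≤ 3 → i=0, swap data[0],data[3] → [3,7,6,6,7,7,3,3]
j=4: data[4]=7 > 3 → no swap
j=5: data[5]=7 > 3 → no swap
j=6: data[6]=3 ≤ 3 → i=1, swap data[1],data[6] → [3,3,6,6,7,7,7,3]
final swap data[2],data[7] → [3,3,3,6,7,7,7,6]; return 2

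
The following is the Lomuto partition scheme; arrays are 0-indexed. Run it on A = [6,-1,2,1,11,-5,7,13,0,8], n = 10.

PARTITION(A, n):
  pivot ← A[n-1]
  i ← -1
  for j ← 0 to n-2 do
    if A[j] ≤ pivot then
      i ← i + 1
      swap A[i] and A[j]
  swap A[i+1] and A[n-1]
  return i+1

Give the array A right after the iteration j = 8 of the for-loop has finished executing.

pivot=8, i=-1
j=0: 6≤8, i=0, swap(0,0) ⇒ [6,-1,2,1,11,-5,7,13,0,8]
j=1: -1≤8, i=1, swap(1,1) ⇒ [6,-1,2,1,11,-5,7,13,0,8]
j=2: 2≤8, i=2, swap(2,2) ⇒ [6,-1,2,1,11,-5,7,13,0,8]
j=3: 1≤8, i=3, swap(3,3) ⇒ [6,-1,2,1,11,-5,7,13,0,8]
j=4: 11>8, skip
j=5: -5≤8, i=4, swap(4,5) ⇒ [6,-1,2,1,-5,11,7,13,0,8]
j=6: 7≤8, i=5, swap(5,6) ⇒ [6,-1,2,1,-5,7,11,13,0,8]
j=7: 13>8, skip
j=8: 0≤8, i=6, swap(6,8) ⇒ [6,-1,2,1,-5,7,0,13,11,8]
(after j=8) A = [6,-1,2,1,-5,7,0,13,11,8]

[6,-1,2,1,-5,7,0,13,11,8]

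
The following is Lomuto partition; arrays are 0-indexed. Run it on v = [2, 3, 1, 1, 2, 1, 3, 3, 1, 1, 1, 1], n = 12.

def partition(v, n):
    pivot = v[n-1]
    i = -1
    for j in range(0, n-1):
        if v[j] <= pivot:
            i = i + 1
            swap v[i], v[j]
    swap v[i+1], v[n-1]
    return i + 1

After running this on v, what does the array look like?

pivot = v[11] = 1; i = -1
j=0: v[0]=2 > 1 → no swap
j=1: v[1]=3 > 1 → no swap
j=2: v[2]=1 ≤ 1 → i=0, swap v[0],v[2] → [1, 3, 2, 1, 2, 1, 3, 3, 1, 1, 1, 1]
j=3: v[3]=1 ≤ 1 → i=1, swap v[1],v[3] → [1, 1, 2, 3, 2, 1, 3, 3, 1, 1, 1, 1]
j=4: v[4]=2 > 1 → no swap
j=5: v[5]=1 ≤ 1 → i=2, swap v[2],v[5] → [1, 1, 1, 3, 2, 2, 3, 3, 1, 1, 1, 1]
j=6: v[6]=3 > 1 → no swap
j=7: v[7]=3 > 1 → no swap
j=8: v[8]=1 ≤ 1 → i=3, swap v[3],v[8] → [1, 1, 1, 1, 2, 2, 3, 3, 3, 1, 1, 1]
j=9: v[9]=1 ≤ 1 → i=4, swap v[4],v[9] → [1, 1, 1, 1, 1, 2, 3, 3, 3, 2, 1, 1]
j=10: v[10]=1 ≤ 1 → i=5, swap v[5],v[10] → [1, 1, 1, 1, 1, 1, 3, 3, 3, 2, 2, 1]
final swap v[6],v[11] → [1, 1, 1, 1, 1, 1, 1, 3, 3, 2, 2, 3]; return 6

[1, 1, 1, 1, 1, 1, 1, 3, 3, 2, 2, 3]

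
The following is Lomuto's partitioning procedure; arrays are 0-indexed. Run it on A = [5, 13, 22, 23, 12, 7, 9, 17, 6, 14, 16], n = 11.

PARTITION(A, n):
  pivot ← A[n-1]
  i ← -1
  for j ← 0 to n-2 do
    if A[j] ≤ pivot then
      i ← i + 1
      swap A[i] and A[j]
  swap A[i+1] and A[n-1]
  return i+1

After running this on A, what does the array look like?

[5, 13, 12, 7, 9, 6, 14, 16, 23, 22, 17]

pivot=16, i=-1
j=0: 5≤16, i=0, swap(0,0) ⇒ [5, 13, 22, 23, 12, 7, 9, 17, 6, 14, 16]
j=1: 13≤16, i=1, swap(1,1) ⇒ [5, 13, 22, 23, 12, 7, 9, 17, 6, 14, 16]
j=2: 22>16, skip
j=3: 23>16, skip
j=4: 12≤16, i=2, swap(2,4) ⇒ [5, 13, 12, 23, 22, 7, 9, 17, 6, 14, 16]
j=5: 7≤16, i=3, swap(3,5) ⇒ [5, 13, 12, 7, 22, 23, 9, 17, 6, 14, 16]
j=6: 9≤16, i=4, swap(4,6) ⇒ [5, 13, 12, 7, 9, 23, 22, 17, 6, 14, 16]
j=7: 17>16, skip
j=8: 6≤16, i=5, swap(5,8) ⇒ [5, 13, 12, 7, 9, 6, 22, 17, 23, 14, 16]
j=9: 14≤16, i=6, swap(6,9) ⇒ [5, 13, 12, 7, 9, 6, 14, 17, 23, 22, 16]
swap(7,10) ⇒ [5, 13, 12, 7, 9, 6, 14, 16, 23, 22, 17]; return 7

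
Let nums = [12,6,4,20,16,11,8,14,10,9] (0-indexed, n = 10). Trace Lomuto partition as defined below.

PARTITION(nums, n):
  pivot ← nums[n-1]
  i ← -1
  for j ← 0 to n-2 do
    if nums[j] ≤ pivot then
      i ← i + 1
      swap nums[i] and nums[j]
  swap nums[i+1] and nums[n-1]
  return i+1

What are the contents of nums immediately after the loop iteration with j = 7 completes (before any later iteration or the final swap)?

[6,4,8,20,16,11,12,14,10,9]

pivot=9, i=-1
j=0: 12>9, skip
j=1: 6≤9, i=0, swap(0,1) ⇒ [6,12,4,20,16,11,8,14,10,9]
j=2: 4≤9, i=1, swap(1,2) ⇒ [6,4,12,20,16,11,8,14,10,9]
j=3: 20>9, skip
j=4: 16>9, skip
j=5: 11>9, skip
j=6: 8≤9, i=2, swap(2,6) ⇒ [6,4,8,20,16,11,12,14,10,9]
j=7: 14>9, skip
(after j=7) nums = [6,4,8,20,16,11,12,14,10,9]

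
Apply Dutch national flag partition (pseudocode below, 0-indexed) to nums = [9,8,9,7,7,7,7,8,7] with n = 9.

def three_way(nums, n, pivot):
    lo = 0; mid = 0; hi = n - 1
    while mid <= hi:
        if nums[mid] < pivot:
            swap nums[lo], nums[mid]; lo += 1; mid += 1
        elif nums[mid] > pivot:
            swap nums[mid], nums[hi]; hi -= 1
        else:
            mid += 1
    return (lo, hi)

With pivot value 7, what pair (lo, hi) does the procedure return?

(0, 4)

pivot = 7; lo=0, mid=0, hi=8
nums[mid]=9>7: swap nums[0],nums[8]; hi=7 → [7,8,9,7,7,7,7,8,9]
nums[mid]=7=7: mid=1
nums[mid]=8>7: swap nums[1],nums[7]; hi=6 → [7,8,9,7,7,7,7,8,9]
nums[mid]=8>7: swap nums[1],nums[6]; hi=5 → [7,7,9,7,7,7,8,8,9]
nums[mid]=7=7: mid=2
nums[mid]=9>7: swap nums[2],nums[5]; hi=4 → [7,7,7,7,7,9,8,8,9]
nums[mid]=7=7: mid=3
nums[mid]=7=7: mid=4
nums[mid]=7=7: mid=5
end: lo=0, hi=4; nums = [7,7,7,7,7,9,8,8,9]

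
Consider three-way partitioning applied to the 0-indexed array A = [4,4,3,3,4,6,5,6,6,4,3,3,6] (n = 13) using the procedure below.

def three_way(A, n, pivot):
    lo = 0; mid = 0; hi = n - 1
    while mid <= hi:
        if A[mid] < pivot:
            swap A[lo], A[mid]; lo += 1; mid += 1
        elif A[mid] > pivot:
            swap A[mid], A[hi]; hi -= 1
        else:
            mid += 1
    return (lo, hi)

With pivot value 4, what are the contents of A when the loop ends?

pivot = 4; lo=0, mid=0, hi=12
A[mid]=4=4: mid=1
A[mid]=4=4: mid=2
A[mid]=3<4: swap A[0],A[2]; lo=1,mid=3 → [3,4,4,3,4,6,5,6,6,4,3,3,6]
A[mid]=3<4: swap A[1],A[3]; lo=2,mid=4 → [3,3,4,4,4,6,5,6,6,4,3,3,6]
A[mid]=4=4: mid=5
A[mid]=6>4: swap A[5],A[12]; hi=11 → [3,3,4,4,4,6,5,6,6,4,3,3,6]
A[mid]=6>4: swap A[5],A[11]; hi=10 → [3,3,4,4,4,3,5,6,6,4,3,6,6]
A[mid]=3<4: swap A[2],A[5]; lo=3,mid=6 → [3,3,3,4,4,4,5,6,6,4,3,6,6]
A[mid]=5>4: swap A[6],A[10]; hi=9 → [3,3,3,4,4,4,3,6,6,4,5,6,6]
A[mid]=3<4: swap A[3],A[6]; lo=4,mid=7 → [3,3,3,3,4,4,4,6,6,4,5,6,6]
A[mid]=6>4: swap A[7],A[9]; hi=8 → [3,3,3,3,4,4,4,4,6,6,5,6,6]
A[mid]=4=4: mid=8
A[mid]=6>4: swap A[8],A[8]; hi=7 → [3,3,3,3,4,4,4,4,6,6,5,6,6]
end: lo=4, hi=7; A = [3,3,3,3,4,4,4,4,6,6,5,6,6]

[3,3,3,3,4,4,4,4,6,6,5,6,6]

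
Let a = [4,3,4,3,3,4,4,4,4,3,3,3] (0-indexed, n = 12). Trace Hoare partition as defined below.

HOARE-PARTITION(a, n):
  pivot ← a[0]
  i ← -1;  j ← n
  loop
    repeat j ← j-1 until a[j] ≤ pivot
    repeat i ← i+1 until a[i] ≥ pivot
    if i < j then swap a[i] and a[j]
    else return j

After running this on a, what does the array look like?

pivot=4
j stops at 11 (3), i stops at 0 (4); swap ⇒ [3,3,4,3,3,4,4,4,4,3,3,4]
j stops at 10 (3), i stops at 2 (4); swap ⇒ [3,3,3,3,3,4,4,4,4,3,4,4]
j stops at 9 (3), i stops at 5 (4); swap ⇒ [3,3,3,3,3,3,4,4,4,4,4,4]
j stops at 8 (4), i stops at 6 (4); swap ⇒ [3,3,3,3,3,3,4,4,4,4,4,4]
j stops at 7, i stops at 7; i≥j ⇒ return 7. a=[3,3,3,3,3,3,4,4,4,4,4,4]

[3,3,3,3,3,3,4,4,4,4,4,4]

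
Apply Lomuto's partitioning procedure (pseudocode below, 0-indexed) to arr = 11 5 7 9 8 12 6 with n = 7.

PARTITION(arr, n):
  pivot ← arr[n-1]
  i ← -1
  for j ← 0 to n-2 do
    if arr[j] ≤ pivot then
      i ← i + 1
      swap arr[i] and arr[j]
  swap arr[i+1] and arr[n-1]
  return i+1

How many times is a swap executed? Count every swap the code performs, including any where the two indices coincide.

2

pivot = arr[6] = 6; i = -1
j=0: arr[0]=11 > 6 → no swap
j=1: arr[1]=5 ≤ 6 → i=0, swap arr[0],arr[1] → 5 11 7 9 8 12 6
j=2: arr[2]=7 > 6 → no swap
j=3: arr[3]=9 > 6 → no swap
j=4: arr[4]=8 > 6 → no swap
j=5: arr[5]=12 > 6 → no swap
final swap arr[1],arr[6] → 5 6 7 9 8 12 11; return 1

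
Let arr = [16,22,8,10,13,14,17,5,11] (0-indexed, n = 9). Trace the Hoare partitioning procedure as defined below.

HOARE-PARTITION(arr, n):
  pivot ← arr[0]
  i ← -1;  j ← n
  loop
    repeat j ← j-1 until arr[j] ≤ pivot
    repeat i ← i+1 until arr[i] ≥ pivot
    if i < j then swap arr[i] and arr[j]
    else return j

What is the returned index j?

5

pivot = arr[0] = 16; i = -1, j = 9
j→8 (arr[8]=11≤16), i→0 (arr[0]=16≥16); i<j, swap → [11,22,8,10,13,14,17,5,16]
j→7 (arr[7]=5≤16), i→1 (arr[1]=22≥16); i<j, swap → [11,5,8,10,13,14,17,22,16]
j→5, i→6; i≥j, return j=5. arr = [11,5,8,10,13,14,17,22,16]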